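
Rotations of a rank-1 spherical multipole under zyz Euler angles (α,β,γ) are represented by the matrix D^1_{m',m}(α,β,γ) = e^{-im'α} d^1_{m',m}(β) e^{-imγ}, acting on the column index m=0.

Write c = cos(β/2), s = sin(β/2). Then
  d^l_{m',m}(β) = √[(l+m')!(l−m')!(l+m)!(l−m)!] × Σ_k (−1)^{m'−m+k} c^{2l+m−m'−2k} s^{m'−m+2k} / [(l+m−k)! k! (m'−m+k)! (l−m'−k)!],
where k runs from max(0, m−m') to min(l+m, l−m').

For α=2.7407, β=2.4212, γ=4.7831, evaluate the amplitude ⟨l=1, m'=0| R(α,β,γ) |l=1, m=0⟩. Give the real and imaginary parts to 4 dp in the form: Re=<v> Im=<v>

Re=-0.7515 Im=0.0000

First d^1_{0,0}(β=2.4212), then the phase factors e^{-i(0)α} and e^{-i(0)γ}:
c=cos(2.4212/2)=0.352458, s=sin(2.4212/2)=0.935828; N=√[1·1·1·1]=1.000000
k: max(0,(0)−(0))=0 … min(1+(0),1−(0))=1
  k=0: (−1)^0·1.0000/(1)·0.3525^2·0.9358^0 = +0.124227
  k=1: (−1)^1·1.0000/(1)·0.3525^0·0.9358^2 = -0.875773
d^1_{0,0}(2.4212) = +0.124227 -0.875773 = -0.751547
D = (+1.000000+0.000000i)·(-0.751547)·(+1.000000+0.000000i) = -0.751547+0.000000i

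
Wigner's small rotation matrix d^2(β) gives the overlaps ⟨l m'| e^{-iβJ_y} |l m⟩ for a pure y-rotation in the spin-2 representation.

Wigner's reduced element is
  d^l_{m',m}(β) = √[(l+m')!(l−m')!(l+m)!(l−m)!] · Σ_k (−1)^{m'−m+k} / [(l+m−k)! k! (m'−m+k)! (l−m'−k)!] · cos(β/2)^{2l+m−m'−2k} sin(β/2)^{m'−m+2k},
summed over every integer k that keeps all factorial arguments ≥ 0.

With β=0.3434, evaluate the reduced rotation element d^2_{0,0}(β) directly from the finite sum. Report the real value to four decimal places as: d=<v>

d^2_{0,0}(β=0.3434) via Wigner's sum:
c=cos(0.3434/2)=0.985296, s=sin(0.3434/2)=0.170858; N=√[2·2·2·2]=4.000000
k∈{0,1,2} keeps every argument non-negative
  k=0: (−1)^0·4.0000/(4)·0.9853^4·0.1709^0 = +0.942468
  k=1: (−1)^1·4.0000/(1)·0.9853^2·0.1709^2 = -0.113361
  k=2: (−1)^2·4.0000/(4)·0.9853^0·0.1709^4 = +0.000852
d^2_{0,0}(0.3434) = +0.942468 -0.113361 +0.000852 = +0.829959

d=0.8300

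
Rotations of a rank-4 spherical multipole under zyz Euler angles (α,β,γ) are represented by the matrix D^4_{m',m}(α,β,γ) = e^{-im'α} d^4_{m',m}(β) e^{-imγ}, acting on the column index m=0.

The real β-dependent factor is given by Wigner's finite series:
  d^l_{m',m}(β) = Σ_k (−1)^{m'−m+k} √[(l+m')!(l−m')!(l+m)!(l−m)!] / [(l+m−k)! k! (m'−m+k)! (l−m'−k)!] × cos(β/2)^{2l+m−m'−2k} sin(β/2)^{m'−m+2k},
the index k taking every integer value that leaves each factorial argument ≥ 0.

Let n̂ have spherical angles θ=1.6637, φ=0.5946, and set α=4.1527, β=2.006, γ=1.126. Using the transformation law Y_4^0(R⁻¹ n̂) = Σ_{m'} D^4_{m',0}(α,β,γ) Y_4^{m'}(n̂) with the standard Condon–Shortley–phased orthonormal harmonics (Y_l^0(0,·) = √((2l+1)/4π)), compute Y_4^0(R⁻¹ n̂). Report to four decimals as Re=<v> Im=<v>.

Re=-0.2289 Im=0.0000

Need the full column D^4_{m',0} for m'=−4..4 at α=4.1527, β=2.006, γ=1.126.
cos(β/2)=0.537775, sin(β/2)=0.843088
d^4_{-4,0}: single k=4 term ⇒ +0.353545;  D = -0.218981-0.277564i
d^4_{-3,0}: k∈[3..4] ⇒ +0.318924 -0.783848 = -0.464923;  D = -0.462201+0.050239i
d^4_{-2,0}: k∈[2..4] ⇒ +0.163107 -1.069020 +0.985283 = +0.079370;  D = -0.034625+0.071420i
d^4_{-1,0}: k∈[1..4] ⇒ +0.049045 -0.723253 +1.777600 -0.728160 = +0.375232;  D = -0.199219-0.317980i
d^4_{0,0}: k∈[0..4] ⇒ +0.006995 -0.275088 +1.521242 -1.661727 +0.255261 = -0.153317;  D = -0.153317+0.000000i
d^4_{1,0}: k∈[0..3] ⇒ -0.049045 +0.723253 -1.777600 +0.728160 = -0.375232;  D = +0.199219-0.317980i
d^4_{2,0}: k∈[0..2] ⇒ +0.163107 -1.069020 +0.985283 = +0.079370;  D = -0.034625-0.071420i
d^4_{3,0}: k∈[0..1] ⇒ -0.318924 +0.783848 = +0.464923;  D = +0.462201+0.050239i
d^4_{4,0}: single k=0 term ⇒ +0.353545;  D = -0.218981+0.277564i
Y_4^{m'}(θ=1.6637,φ=0.5946) and Σ D·Y over m':
  (-0.2190-0.2776i)·(-0.3143-0.3007i)  (-0.4622+0.0502i)·(+0.0242+0.1120i)  (-0.0346+0.0714i)·(-0.1161+0.2892i)  (-0.1992-0.3180i)·(+0.1064-0.0720i)  (-0.1533+0.0000i)·(+0.2903+0.0000i)  (+0.1992-0.3180i)·(-0.1064-0.0720i)  (-0.0346-0.0714i)·(-0.1161-0.2892i)  (+0.4622+0.0502i)·(-0.0242+0.1120i)  (-0.2190+0.2776i)·(-0.3143+0.3007i)
Y_4^0(R⁻¹ n̂) = -0.228855+0.000000i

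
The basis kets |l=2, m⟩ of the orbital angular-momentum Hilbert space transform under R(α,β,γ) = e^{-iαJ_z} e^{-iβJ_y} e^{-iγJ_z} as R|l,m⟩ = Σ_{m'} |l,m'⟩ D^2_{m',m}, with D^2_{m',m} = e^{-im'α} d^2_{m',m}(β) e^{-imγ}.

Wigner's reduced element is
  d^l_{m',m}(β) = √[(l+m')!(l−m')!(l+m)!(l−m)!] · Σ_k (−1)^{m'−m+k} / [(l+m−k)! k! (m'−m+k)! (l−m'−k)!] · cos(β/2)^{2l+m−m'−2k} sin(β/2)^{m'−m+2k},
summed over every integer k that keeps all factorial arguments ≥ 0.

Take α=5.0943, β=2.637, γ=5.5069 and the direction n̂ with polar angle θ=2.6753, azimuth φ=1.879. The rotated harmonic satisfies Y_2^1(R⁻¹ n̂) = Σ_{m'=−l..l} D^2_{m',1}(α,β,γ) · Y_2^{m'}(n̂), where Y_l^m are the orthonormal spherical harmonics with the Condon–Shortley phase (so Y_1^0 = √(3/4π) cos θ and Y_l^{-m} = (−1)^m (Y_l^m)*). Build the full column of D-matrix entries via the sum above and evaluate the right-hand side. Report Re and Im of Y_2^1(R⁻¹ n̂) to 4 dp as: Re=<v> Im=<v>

Need the full column D^2_{m',1} for m'=−2..2 at α=5.0943, β=2.637, γ=5.5069.
cos(β/2)=0.249628, sin(β/2)=0.968342
d^2_{-2,1}: single k=3 term ⇒ +0.453325;  D = -0.013910-0.453112i
d^2_{-1,1}: k∈[2..3] ⇒ +0.175294 -0.879255 = -0.703961;  D = -0.644886+0.282283i
d^2_{0,1}: k∈[1..2] ⇒ +0.036897 -0.555207 = -0.518311;  D = -0.369826-0.363146i
d^2_{1,1}: k∈[0..1] ⇒ +0.003883 -0.175294 = -0.171411;  D = +0.065861-0.158253i
d^2_{2,1}: single k=0 term ⇒ -0.030126;  D = +0.030124+0.000375i
Y_2^{m'}(θ=2.6753,φ=1.879) and Σ D·Y over m':
  (-0.0139-0.4531i)·(-0.0637+0.0451i)  (-0.6449+0.2823i)·(+0.0941+0.2956i)  (-0.3698-0.3631i)·(+0.4395+0.0000i)  (+0.0659-0.1583i)·(-0.0941+0.2956i)  (+0.0301+0.0004i)·(-0.0637-0.0451i)
Y_2^1(R⁻¹ n̂) = -0.246674-0.262477i

Re=-0.2467 Im=-0.2625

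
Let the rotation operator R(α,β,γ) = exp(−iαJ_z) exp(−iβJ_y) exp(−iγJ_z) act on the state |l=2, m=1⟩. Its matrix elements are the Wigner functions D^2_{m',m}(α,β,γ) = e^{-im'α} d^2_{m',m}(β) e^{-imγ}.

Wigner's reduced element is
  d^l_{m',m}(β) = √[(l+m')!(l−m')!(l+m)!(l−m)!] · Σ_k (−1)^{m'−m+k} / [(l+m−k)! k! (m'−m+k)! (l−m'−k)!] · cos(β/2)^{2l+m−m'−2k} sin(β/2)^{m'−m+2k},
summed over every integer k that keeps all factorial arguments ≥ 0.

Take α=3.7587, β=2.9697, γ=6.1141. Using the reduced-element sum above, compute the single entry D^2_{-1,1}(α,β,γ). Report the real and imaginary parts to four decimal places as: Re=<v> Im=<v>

Re=0.6807 Im=0.6817

First d^2_{-1,1}(β=2.9697), then the phase factors e^{-i(-1)α} and e^{-i(1)γ}:
Half-angle: c=0.085841, s=0.996309. N=√(1·6·6·1)=6.000000
Admissible k: 2..3 (factorial args all ≥0)
  k=2: (−1)^0·6.0000/(2)·0.0858^2·0.9963^2 = +0.021943
  k=3: (−1)^1·6.0000/(6)·0.0858^0·0.9963^4 = -0.985317
d^2_{-1,1}(2.9697) = +0.021943 -0.985317 = -0.963374
D = (-0.815556-0.578678i)·(-0.963374)·(+0.985739+0.168281i) = +0.680667+0.681749i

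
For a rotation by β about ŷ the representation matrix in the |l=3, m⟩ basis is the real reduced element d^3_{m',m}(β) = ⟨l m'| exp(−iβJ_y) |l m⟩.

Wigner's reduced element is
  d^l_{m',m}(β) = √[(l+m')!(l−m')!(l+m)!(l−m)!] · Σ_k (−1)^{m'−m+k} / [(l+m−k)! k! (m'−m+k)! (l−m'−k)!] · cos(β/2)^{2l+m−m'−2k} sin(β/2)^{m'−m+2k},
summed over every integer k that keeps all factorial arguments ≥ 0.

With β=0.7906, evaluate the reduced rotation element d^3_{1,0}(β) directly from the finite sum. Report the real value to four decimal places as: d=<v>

d=-0.4537

d^3_{1,0}(β=0.7906) via Wigner's sum:
c=cos(0.7906/2)=0.922881, s=sin(0.7906/2)=0.385085; N=√[24·2·6·6]=41.569219
The bounds max(0,m−m')=0 and min(l+m,l−m')=2 give 3 terms
  k=0: (−1)^1·41.5692/(12)·0.9229^5·0.3851^1 = -0.893051
  k=1: (−1)^2·41.5692/(4)·0.9229^3·0.3851^3 = +0.466465
  k=2: (−1)^3·41.5692/(12)·0.9229^1·0.3851^5 = -0.027072
d^3_{1,0}(0.7906) = -0.893051 +0.466465 -0.027072 = -0.453657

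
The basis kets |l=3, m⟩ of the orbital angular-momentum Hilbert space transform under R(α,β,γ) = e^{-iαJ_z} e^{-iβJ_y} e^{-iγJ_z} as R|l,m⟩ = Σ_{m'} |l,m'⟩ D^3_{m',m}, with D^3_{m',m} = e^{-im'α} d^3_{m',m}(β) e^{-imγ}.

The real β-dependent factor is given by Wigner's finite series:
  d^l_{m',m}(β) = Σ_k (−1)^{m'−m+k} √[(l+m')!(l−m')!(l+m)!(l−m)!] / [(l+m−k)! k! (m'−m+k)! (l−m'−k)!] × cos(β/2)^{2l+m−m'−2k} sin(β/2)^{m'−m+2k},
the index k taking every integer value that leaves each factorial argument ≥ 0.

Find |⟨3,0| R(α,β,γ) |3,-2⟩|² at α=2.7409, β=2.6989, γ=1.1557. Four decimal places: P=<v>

P=0.0516

Split into d^3_{0,-2}(β=2.6989) × two z-phases.
Half-angle: c=0.219543, s=0.975603. N=√(6·6·1·120)=65.726707
k∈{0,1} keeps every argument non-negative
  k=0: (−1)^2·65.7267/(12)·0.2195^4·0.9756^2 = +0.012111
  k=1: (−1)^3·65.7267/(12)·0.2195^2·0.9756^4 = -0.239163
d^3_{0,-2}(2.6989) = +0.012111 -0.239163 = -0.227051
|D^3_{0,-2}|² = |d^3_{0,-2}(β)|² = (-0.227051)² = 0.051552 (the z-rotation phases have unit modulus)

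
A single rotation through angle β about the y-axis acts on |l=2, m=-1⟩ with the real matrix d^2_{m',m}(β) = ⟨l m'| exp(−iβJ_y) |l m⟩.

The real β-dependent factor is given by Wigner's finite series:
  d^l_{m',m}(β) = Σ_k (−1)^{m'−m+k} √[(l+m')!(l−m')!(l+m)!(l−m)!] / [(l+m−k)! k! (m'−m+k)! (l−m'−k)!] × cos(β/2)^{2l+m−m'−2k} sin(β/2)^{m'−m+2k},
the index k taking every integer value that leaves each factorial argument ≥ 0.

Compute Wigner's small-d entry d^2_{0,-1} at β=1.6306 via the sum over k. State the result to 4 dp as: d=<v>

d^2_{0,-1}(β=1.6306) via Wigner's sum:
c=cos(1.6306/2)=0.685650, s=sin(1.6306/2)=0.727931; N=√[2·2·1·6]=4.898979
The bounds max(0,m−m')=0 and min(l+m,l−m')=1 give 2 terms
  k=0: (−1)^1·4.8990/(2)·0.6857^3·0.7279^1 = -0.574743
  k=1: (−1)^2·4.8990/(2)·0.6857^1·0.7279^3 = +0.647813
d^2_{0,-1}(1.6306) = -0.574743 +0.647813 = +0.073070

d=0.0731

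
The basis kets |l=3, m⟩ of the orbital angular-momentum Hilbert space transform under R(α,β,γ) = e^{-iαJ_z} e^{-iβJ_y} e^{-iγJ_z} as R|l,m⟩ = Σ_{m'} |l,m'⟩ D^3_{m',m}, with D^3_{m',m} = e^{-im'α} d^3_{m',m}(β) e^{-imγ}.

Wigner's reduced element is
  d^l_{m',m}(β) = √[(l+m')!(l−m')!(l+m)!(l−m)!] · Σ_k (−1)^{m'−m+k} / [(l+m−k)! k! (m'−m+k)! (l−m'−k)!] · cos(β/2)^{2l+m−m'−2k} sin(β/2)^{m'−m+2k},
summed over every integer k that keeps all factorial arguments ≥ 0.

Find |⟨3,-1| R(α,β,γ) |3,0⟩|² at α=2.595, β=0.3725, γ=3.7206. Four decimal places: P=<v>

D^3_{-1,0}(2.595,0.3725,3.7206) = e^{-i·-1·2.595}·d^3_{-1,0}(0.3725)·e^{-i·0·3.7206}. Compute d first:
Half-angle: c=0.982706, s=0.185175. N=√(2·24·6·6)=41.569219
k∈{1,2,3} keeps every argument non-negative
  k=1: (−1)^0·41.5692/(12)·0.9827^5·0.1852^1 = +0.587882
  k=2: (−1)^1·41.5692/(4)·0.9827^3·0.1852^3 = -0.062622
  k=3: (−1)^2·41.5692/(12)·0.9827^1·0.1852^5 = +0.000741
d^3_{-1,0}(0.3725) = +0.587882 -0.062622 +0.000741 = +0.526001
|D^3_{-1,0}|² = |d^3_{-1,0}(β)|² = (+0.526001)² = 0.276677 (the z-rotation phases have unit modulus)

P=0.2767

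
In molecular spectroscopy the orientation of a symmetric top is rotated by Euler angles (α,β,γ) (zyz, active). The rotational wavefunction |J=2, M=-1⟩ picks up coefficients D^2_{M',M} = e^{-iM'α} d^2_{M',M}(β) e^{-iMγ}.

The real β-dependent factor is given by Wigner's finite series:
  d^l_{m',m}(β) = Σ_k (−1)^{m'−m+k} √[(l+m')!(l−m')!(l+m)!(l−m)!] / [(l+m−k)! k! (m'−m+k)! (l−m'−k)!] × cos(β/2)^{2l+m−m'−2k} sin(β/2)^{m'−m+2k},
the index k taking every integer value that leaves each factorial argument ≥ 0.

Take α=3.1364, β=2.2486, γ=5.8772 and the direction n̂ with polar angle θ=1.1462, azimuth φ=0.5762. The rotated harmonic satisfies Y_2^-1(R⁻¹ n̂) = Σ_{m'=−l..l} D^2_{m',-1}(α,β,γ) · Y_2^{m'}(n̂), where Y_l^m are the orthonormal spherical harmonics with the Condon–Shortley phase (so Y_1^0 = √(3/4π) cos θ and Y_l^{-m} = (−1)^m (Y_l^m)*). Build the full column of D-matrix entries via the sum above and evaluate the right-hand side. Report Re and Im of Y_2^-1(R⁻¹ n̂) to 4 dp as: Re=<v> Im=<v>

Need the full column D^2_{m',-1} for m'=−2..2 at α=3.1364, β=2.2486, γ=5.8772.
cos(β/2)=0.431808, sin(β/2)=0.901966
d^2_{-2,-1}: single k=1 term ⇒ +0.145242;  D = +0.132833-0.058742i
d^2_{-1,-1}: k∈[0..1] ⇒ +0.034767 -0.455075 = -0.420308;  D = +0.385275-0.167993i
d^2_{0,-1}: k∈[0..1] ⇒ -0.177884 +0.776133 = +0.598249;  D = +0.549619-0.236263i
d^2_{1,-1}: k∈[0..1] ⇒ +0.455075 -0.661850 = -0.206776;  D = +0.190389-0.080673i
d^2_{2,-1}: single k=0 term ⇒ -0.633710;  D = -0.584766+0.244208i
Y_2^{m'}(θ=1.1462,φ=0.5762) and Σ D·Y over m':
  (+0.1328-0.0587i)·(+0.1303-0.2931i)  (+0.3853-0.1680i)·(+0.2432-0.1580i)  (+0.5496-0.2363i)·(-0.1548+0.0000i)  (+0.1904-0.0807i)·(-0.2432-0.1580i)  (-0.5848+0.2442i)·(+0.1303+0.2931i)
Y_2^-1(R⁻¹ n̂) = -0.224663-0.261740i

Re=-0.2247 Im=-0.2617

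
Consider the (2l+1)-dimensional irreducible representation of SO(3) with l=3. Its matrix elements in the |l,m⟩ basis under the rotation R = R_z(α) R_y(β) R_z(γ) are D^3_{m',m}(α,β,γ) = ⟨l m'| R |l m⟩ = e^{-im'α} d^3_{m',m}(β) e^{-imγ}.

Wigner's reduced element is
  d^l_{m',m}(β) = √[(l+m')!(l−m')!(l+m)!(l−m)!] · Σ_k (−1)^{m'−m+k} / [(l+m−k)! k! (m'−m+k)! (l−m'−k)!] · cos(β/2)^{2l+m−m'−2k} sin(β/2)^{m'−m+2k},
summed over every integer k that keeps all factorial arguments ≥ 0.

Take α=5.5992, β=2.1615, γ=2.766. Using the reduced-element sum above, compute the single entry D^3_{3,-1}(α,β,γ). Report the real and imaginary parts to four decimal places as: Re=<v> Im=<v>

Re=0.0548 Im=-0.5171

First d^3_{3,-1}(β=2.1615), then the phase factors e^{-i(3)α} and e^{-i(-1)γ}:
Half-angle: c=0.470667, s=0.882311. N=√(720·1·2·24)=185.903201
k: max(0,(-1)−(3))=0 … min(3+(-1),3−(3))=0
  k=0: (−1)^4·185.9032/(48)·0.4707^2·0.8823^4 = +0.519948
d^3_{3,-1}(2.1615) = +0.519948
Attach z-rotation phases: D = e^{-i(3)(5.5992)}·(+0.519948)·e^{-i(-1)(2.766)} = +0.054787-0.517053i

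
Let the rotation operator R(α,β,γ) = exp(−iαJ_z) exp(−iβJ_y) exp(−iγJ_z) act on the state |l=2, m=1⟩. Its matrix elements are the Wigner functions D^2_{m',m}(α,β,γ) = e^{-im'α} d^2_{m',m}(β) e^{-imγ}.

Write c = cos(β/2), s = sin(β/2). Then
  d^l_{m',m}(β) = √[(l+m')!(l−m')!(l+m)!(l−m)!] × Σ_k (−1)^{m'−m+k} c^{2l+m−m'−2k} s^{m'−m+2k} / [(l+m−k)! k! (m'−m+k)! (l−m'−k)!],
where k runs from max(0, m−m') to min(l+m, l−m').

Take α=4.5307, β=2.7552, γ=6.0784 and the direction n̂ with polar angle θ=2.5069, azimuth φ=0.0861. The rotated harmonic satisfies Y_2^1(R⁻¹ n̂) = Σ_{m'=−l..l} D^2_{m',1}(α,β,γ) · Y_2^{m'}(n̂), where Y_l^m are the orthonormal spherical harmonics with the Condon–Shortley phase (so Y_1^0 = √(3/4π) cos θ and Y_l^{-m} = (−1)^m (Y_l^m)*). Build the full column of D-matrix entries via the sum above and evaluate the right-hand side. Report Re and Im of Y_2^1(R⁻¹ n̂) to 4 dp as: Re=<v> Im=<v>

Re=-0.1714 Im=-0.3455

Need the full column D^2_{m',1} for m'=−2..2 at α=4.5307, β=2.7552, γ=6.0784.
cos(β/2)=0.191997, sin(β/2)=0.981396
d^2_{-2,1}: single k=3 term ⇒ +0.362958;  D = -0.358403+0.057321i
d^2_{-1,1}: k∈[2..3] ⇒ +0.106512 -0.927633 = -0.821122;  D = -0.018963+0.820903i
d^2_{0,1}: k∈[1..2] ⇒ +0.017014 -0.444531 = -0.427517;  D = -0.418584-0.086939i
d^2_{1,1}: k∈[0..1] ⇒ +0.001359 -0.106512 = -0.105153;  D = +0.039635-0.097397i
d^2_{2,1}: single k=0 term ⇒ -0.013892;  D = +0.011709+0.007475i
Y_2^{m'}(θ=2.5069,φ=0.0861) and Σ D·Y over m':
  (-0.3584+0.0573i)·(+0.1338-0.0233i)  (-0.0190+0.8209i)·(-0.3675+0.0317i)  (-0.4186-0.0869i)·(+0.2981+0.0000i)  (+0.0396-0.0974i)·(+0.3675+0.0317i)  (+0.0117+0.0075i)·(+0.1338+0.0233i)
Y_2^1(R⁻¹ n̂) = -0.171437-0.345452i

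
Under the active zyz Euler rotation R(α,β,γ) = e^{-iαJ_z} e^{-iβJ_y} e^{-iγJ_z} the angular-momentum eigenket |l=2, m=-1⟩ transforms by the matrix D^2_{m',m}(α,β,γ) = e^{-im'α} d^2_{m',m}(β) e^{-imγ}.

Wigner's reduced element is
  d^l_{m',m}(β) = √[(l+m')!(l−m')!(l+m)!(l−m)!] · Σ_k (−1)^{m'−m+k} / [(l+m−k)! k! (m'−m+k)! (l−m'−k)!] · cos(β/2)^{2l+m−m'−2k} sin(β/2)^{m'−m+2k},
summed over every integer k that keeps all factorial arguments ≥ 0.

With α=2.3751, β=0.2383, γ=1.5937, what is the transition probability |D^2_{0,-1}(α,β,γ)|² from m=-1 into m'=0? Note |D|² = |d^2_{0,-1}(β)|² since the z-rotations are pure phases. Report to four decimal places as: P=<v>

First d^2_{0,-1}(β=0.2383), then the phase factors e^{-i(0)α} and e^{-i(-1)γ}:
c=cos(0.2383/2)=0.992910, s=sin(0.2383/2)=0.118868; N=√[2·2·1·6]=4.898979
k∈{0,1} keeps every argument non-negative
  k=0: (−1)^1·4.8990/(2)·0.9929^3·0.1189^1 = -0.285017
  k=1: (−1)^2·4.8990/(2)·0.9929^1·0.1189^3 = +0.004085
d^2_{0,-1}(0.2383) = -0.285017 +0.004085 = -0.280932
|D^2_{0,-1}|² = |d^2_{0,-1}(β)|² = (-0.280932)² = 0.078923 (the z-rotation phases have unit modulus)

P=0.0789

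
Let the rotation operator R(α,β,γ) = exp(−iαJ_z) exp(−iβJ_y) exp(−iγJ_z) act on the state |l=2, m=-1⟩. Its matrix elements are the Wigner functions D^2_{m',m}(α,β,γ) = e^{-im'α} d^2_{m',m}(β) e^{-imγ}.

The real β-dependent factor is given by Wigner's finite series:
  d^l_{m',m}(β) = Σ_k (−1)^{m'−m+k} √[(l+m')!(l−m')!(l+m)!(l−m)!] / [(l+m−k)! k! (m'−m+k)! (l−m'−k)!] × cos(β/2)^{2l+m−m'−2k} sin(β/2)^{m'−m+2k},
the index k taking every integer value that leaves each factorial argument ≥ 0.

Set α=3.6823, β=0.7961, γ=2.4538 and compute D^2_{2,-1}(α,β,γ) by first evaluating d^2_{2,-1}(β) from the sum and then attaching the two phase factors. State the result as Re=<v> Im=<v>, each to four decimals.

Split into d^2_{2,-1}(β=0.7961) × two z-phases.
With c≡cos(β/2)=0.921819 and s≡sin(β/2)=0.387622, N=[24·1·1·6]^{1/2}=12.000000
k∈{0} keeps every argument non-negative
  k=0: (−1)^3·12.0000/(6)·0.9218^1·0.3876^3 = -0.107374
d^2_{2,-1}(0.7961) = -0.107374
D = (+0.470080-0.882624i)·(-0.107374)·(-0.772649+0.634833i) = -0.021165-0.105267i

Re=-0.0212 Im=-0.1053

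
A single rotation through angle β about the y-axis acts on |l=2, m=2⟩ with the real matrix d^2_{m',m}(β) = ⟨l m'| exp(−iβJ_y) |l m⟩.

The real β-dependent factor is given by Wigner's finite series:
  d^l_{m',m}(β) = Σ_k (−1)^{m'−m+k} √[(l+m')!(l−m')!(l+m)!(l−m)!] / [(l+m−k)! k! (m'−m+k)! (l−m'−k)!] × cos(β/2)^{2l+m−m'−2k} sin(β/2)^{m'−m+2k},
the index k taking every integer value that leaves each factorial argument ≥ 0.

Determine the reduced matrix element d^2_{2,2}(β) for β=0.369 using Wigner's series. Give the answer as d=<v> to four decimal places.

d^2_{2,2}(β=0.369) via Wigner's sum:
Half-angle: c=0.983028, s=0.183455. N=√(24·1·24·1)=24.000000
Admissible k: 0..0 (factorial args all ≥0)
  k=0: (−1)^0·24.0000/(24)·0.9830^4·0.1835^0 = +0.933821
d^2_{2,2}(0.369) = +0.933821

d=0.9338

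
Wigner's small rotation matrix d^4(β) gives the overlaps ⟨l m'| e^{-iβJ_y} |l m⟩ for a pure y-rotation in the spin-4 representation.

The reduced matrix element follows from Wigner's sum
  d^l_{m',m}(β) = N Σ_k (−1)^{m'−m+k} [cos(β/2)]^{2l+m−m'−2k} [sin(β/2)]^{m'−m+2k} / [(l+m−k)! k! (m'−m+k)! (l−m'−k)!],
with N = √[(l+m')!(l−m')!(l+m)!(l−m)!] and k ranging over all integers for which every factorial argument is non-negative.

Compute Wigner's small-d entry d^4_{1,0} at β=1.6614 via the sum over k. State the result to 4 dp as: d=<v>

d^4_{1,0}(β=1.6614) via Wigner's sum:
c=cos(1.6614/2)=0.674359, s=sin(1.6614/2)=0.738404; N=√[120·6·24·24]=643.987578
The bounds max(0,m−m')=0 and min(l+m,l−m')=3 give 4 terms
  k=0: (−1)^1·643.9876/(144)·0.6744^7·0.7384^1 = -0.209434
  k=1: (−1)^2·643.9876/(24)·0.6744^5·0.7384^3 = +1.506620
  k=2: (−1)^3·643.9876/(24)·0.6744^3·0.7384^5 = -1.806379
  k=3: (−1)^4·643.9876/(144)·0.6744^1·0.7384^7 = +0.360963
d^4_{1,0}(1.6614) = -0.209434 +1.506620 -1.806379 +0.360963 = -0.148230

d=-0.1482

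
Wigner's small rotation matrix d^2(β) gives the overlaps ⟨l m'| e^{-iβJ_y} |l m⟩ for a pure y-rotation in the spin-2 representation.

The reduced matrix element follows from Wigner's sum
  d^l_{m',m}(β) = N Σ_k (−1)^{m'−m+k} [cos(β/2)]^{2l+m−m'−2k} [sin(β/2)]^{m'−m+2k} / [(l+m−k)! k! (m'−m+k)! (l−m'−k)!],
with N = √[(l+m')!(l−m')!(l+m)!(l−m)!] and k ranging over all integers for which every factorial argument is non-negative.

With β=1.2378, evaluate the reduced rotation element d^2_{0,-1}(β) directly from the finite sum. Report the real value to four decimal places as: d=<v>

d=-0.3783

d^2_{0,-1}(β=1.2378) via Wigner's sum:
With c≡cos(β/2)=0.814517 and s≡sin(β/2)=0.580140, N=[2·2·1·6]^{1/2}=4.898979
The bounds max(0,m−m')=0 and min(l+m,l−m')=1 give 2 terms
  k=0: (−1)^1·4.8990/(2)·0.8145^3·0.5801^1 = -0.767907
  k=1: (−1)^2·4.8990/(2)·0.8145^1·0.5801^3 = +0.389559
d^2_{0,-1}(1.2378) = -0.767907 +0.389559 = -0.378348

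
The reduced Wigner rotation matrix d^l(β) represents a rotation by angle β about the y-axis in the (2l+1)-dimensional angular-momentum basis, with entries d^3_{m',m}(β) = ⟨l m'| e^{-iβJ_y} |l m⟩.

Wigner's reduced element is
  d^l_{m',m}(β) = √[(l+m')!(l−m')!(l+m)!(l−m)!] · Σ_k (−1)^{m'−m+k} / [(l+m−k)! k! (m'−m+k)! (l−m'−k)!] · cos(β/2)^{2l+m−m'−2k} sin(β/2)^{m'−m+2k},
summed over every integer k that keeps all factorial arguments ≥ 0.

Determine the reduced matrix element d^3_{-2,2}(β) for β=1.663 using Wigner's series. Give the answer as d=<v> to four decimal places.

d=0.5140

d^3_{-2,2}(β=1.663) via Wigner's sum:
c=cos(1.663/2)=0.673768, s=sin(1.663/2)=0.738943; N=√[1·120·120·1]=120.000000
The bounds max(0,m−m')=4 and min(l+m,l−m')=5 give 2 terms
  k=4: (−1)^0·120.0000/(24)·0.6738^2·0.7389^4 = +0.676759
  k=5: (−1)^1·120.0000/(120)·0.6738^0·0.7389^6 = -0.162804
d^3_{-2,2}(1.663) = +0.676759 -0.162804 = +0.513955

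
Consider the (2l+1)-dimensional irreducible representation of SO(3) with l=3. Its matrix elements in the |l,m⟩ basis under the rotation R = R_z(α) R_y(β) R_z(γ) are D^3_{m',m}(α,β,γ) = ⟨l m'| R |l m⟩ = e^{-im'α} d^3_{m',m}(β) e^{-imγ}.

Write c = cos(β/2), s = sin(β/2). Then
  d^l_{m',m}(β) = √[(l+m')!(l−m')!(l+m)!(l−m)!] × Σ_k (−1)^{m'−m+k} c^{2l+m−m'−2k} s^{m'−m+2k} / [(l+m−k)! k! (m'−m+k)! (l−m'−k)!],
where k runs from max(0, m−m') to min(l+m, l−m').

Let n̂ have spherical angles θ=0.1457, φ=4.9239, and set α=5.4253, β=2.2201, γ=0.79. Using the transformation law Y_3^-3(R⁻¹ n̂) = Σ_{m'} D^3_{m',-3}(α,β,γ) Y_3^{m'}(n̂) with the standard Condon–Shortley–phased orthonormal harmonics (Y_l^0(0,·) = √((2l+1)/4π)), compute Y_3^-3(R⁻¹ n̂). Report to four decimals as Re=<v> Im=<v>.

Re=0.1443 Im=-0.2314

Need the full column D^3_{m',-3} for m'=−3..3 at α=5.4253, β=2.2201, γ=0.79.
cos(β/2)=0.444617, sin(β/2)=0.895721
d^3_{-3,-3}: single k=0 term ⇒ +0.007725;  D = +0.007566-0.001562i
d^3_{-2,-3}: single k=0 term ⇒ -0.038122;  D = -0.030251-0.023199i
d^3_{-1,-3}: single k=0 term ⇒ +0.121432;  D = +0.007122+0.121223i
d^3_{0,-3}: single k=0 term ⇒ -0.282482;  D = +0.202483-0.196968i
d^3_{1,-3}: single k=0 term ⇒ +0.492842;  D = -0.491009-0.042476i
d^3_{2,-3}: single k=0 term ⇒ -0.627950;  D = +0.368235+0.508649i
d^3_{3,-3}: single k=0 term ⇒ +0.516460;  D = +0.118378-0.502710i
Y_3^{m'}(θ=0.1457,φ=4.9239) and Σ D·Y over m':
  (+0.0076-0.0016i)·(-0.0008-0.0010i)  (-0.0303-0.0232i)·(-0.0194+0.0087i)  (+0.0071+0.1212i)·(+0.0384+0.1787i)  (+0.2025-0.1970i)·(+0.6995+0.0000i)  (-0.4910-0.0425i)·(-0.0384+0.1787i)  (+0.3682+0.5086i)·(-0.0194-0.0087i)  (+0.1184-0.5027i)·(+0.0008-0.0010i)
Y_3^-3(R⁻¹ n̂) = +0.144334-0.231390i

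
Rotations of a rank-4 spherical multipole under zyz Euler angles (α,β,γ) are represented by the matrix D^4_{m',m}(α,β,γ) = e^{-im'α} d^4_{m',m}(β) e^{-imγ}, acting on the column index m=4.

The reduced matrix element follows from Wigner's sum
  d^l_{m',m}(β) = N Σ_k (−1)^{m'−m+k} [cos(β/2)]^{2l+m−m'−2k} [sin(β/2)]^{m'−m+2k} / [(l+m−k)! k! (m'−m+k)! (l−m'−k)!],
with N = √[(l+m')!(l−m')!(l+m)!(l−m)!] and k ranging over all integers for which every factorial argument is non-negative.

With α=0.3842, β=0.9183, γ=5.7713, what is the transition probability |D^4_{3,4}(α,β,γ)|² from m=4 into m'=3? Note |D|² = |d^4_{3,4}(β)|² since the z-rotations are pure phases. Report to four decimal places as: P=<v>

D^4_{3,4}(0.3842,0.9183,5.7713) = e^{-i·3·0.3842}·d^4_{3,4}(0.9183)·e^{-i·4·5.7713}. Compute d first:
Half-angle: c=0.896430, s=0.443186. N=√(5040·1·40320·1)=14255.272709
Admissible k: 1..1 (factorial args all ≥0)
  k=1: (−1)^0·14255.2727/(5040)·0.8964^7·0.4432^1 = +0.583102
d^4_{3,4}(0.9183) = +0.583102
|D^4_{3,4}|² = |d^4_{3,4}(β)|² = (+0.583102)² = 0.340008 (the z-rotation phases have unit modulus)

P=0.3400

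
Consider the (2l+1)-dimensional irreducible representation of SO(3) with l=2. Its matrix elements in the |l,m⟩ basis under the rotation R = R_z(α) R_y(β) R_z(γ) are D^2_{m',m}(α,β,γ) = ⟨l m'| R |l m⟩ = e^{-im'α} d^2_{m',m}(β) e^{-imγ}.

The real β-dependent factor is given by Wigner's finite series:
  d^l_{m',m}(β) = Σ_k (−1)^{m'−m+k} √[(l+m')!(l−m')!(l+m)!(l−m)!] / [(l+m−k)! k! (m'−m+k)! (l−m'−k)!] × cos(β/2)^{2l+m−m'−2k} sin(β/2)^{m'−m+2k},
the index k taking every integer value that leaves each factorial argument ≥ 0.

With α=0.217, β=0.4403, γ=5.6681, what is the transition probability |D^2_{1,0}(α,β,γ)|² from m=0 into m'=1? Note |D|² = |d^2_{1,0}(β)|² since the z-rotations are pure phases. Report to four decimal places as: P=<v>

P=0.2230

First d^2_{1,0}(β=0.4403), then the phase factors e^{-i(1)α} and e^{-i(0)γ}:
c=cos(0.4403/2)=0.975865, s=sin(0.4403/2)=0.218376; N=√[6·1·2·2]=4.898979
k: max(0,(0)−(1))=0 … min(2+(0),2−(1))=1
  k=0: (−1)^1·4.8990/(2)·0.9759^3·0.2184^1 = -0.497106
  k=1: (−1)^2·4.8990/(2)·0.9759^1·0.2184^3 = +0.024893
d^2_{1,0}(0.4403) = -0.497106 +0.024893 = -0.472213
|D^2_{1,0}|² = |d^2_{1,0}(β)|² = (-0.472213)² = 0.222985 (the z-rotation phases have unit modulus)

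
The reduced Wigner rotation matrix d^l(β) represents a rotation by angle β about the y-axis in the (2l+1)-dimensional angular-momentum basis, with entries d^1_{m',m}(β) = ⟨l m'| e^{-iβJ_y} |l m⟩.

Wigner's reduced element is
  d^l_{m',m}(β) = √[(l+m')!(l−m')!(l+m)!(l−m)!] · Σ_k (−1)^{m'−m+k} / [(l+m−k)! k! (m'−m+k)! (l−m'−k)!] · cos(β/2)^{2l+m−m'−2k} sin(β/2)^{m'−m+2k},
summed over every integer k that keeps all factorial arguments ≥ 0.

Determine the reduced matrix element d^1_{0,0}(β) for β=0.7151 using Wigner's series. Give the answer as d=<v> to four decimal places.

d^1_{0,0}(β=0.7151) via Wigner's sum:
c=cos(0.7151/2)=0.936757, s=sin(0.7151/2)=0.349980; N=√[1·1·1·1]=1.000000
Admissible k: 0..1 (factorial args all ≥0)
  k=0: (−1)^0·1.0000/(1)·0.9368^2·0.3500^0 = +0.877514
  k=1: (−1)^1·1.0000/(1)·0.9368^0·0.3500^2 = -0.122486
d^1_{0,0}(0.7151) = +0.877514 -0.122486 = +0.755028

d=0.7550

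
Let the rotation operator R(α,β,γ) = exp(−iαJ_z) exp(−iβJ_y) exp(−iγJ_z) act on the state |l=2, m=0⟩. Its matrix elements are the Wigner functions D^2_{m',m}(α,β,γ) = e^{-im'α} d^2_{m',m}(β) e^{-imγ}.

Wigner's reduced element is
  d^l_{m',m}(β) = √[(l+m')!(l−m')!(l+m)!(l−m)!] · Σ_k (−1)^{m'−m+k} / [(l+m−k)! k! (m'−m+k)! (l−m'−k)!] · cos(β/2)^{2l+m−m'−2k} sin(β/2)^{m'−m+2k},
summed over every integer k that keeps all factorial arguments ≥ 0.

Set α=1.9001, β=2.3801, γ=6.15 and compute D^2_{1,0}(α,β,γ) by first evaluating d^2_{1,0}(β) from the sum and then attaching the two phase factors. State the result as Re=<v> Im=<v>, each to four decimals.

Re=-0.1978 Im=-0.5788

First d^2_{1,0}(β=2.3801), then the phase factors e^{-i(1)α} and e^{-i(0)γ}:
With c≡cos(β/2)=0.371613 and s≡sin(β/2)=0.928388, N=[6·1·2·2]^{1/2}=4.898979
Admissible k: 0..1 (factorial args all ≥0)
  k=0: (−1)^1·4.8990/(2)·0.3716^3·0.9284^1 = -0.116702
  k=1: (−1)^2·4.8990/(2)·0.3716^1·0.9284^3 = +0.728375
d^2_{1,0}(2.3801) = -0.116702 +0.728375 = +0.611673
D = (-0.323384-0.946268i)·(+0.611673)·(+1.000000+0.000000i) = -0.197805-0.578806i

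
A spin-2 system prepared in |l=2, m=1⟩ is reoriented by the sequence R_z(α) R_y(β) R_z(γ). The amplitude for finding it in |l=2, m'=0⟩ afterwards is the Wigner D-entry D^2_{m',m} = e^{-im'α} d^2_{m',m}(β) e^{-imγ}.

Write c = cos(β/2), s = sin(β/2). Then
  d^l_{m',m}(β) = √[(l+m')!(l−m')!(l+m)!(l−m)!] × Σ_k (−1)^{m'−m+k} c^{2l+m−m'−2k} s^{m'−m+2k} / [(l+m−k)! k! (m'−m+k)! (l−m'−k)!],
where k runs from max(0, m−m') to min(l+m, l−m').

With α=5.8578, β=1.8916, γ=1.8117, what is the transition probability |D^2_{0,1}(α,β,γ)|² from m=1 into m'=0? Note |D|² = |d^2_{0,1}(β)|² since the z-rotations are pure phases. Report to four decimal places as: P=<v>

P=0.1343

Split into d^2_{0,1}(β=1.8916) × two z-phases.
With c≡cos(β/2)=0.585094 and s≡sin(β/2)=0.810965, N=[2·2·6·1]^{1/2}=4.898979
k: max(0,(1)−(0))=1 … min(2+(1),2−(0))=2
  k=1: (−1)^0·4.8990/(2)·0.5851^3·0.8110^1 = +0.397883
  k=2: (−1)^1·4.8990/(2)·0.5851^1·0.8110^3 = -0.764378
d^2_{0,1}(1.8916) = +0.397883 -0.764378 = -0.366495
|D^2_{0,1}|² = |d^2_{0,1}(β)|² = (-0.366495)² = 0.134319 (the z-rotation phases have unit modulus)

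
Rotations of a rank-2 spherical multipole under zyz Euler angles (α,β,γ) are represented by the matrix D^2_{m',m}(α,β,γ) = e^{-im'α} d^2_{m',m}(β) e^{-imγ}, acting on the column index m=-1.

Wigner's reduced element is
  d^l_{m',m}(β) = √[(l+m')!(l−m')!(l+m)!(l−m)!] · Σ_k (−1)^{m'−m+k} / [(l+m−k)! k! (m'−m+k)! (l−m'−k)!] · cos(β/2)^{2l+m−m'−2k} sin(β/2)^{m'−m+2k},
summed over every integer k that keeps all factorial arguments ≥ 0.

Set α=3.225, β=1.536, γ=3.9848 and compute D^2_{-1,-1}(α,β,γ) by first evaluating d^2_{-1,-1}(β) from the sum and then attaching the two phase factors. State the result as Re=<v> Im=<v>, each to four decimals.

Split into d^2_{-1,-1}(β=1.536) × two z-phases.
Half-angle: c=0.719302, s=0.694698. N=√(1·6·1·6)=6.000000
Admissible k: 0..1 (factorial args all ≥0)
  k=0: (−1)^0·6.0000/(6)·0.7193^4·0.6947^0 = +0.267697
  k=1: (−1)^1·6.0000/(2)·0.7193^2·0.6947^2 = -0.749092
d^2_{-1,-1}(1.536) = +0.267697 -0.749092 = -0.481395
D = (-0.996524-0.083311i)·(-0.481395)·(-0.665071-0.746780i) = -0.289099-0.384919i

Re=-0.2891 Im=-0.3849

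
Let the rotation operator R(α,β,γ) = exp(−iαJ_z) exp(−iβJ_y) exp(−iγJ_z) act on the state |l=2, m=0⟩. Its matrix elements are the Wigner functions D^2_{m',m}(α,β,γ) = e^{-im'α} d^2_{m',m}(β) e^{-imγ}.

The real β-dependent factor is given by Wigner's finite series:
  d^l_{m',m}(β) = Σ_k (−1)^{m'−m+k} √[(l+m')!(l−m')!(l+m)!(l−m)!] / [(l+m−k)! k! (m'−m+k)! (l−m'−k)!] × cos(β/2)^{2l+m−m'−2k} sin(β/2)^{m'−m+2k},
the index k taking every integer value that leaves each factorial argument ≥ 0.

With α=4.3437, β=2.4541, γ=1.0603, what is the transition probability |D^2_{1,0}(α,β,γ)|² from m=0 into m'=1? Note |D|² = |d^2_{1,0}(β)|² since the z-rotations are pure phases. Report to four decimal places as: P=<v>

D^2_{1,0}(4.3437,2.4541,1.0603) = e^{-i·1·4.3437}·d^2_{1,0}(2.4541)·e^{-i·0·1.0603}. Compute d first:
With c≡cos(β/2)=0.337017 and s≡sin(β/2)=0.941499, N=[6·1·2·2]^{1/2}=4.898979
The bounds max(0,m−m')=0 and min(l+m,l−m')=1 give 2 terms
  k=0: (−1)^1·4.8990/(2)·0.3370^3·0.9415^1 = -0.088277
  k=1: (−1)^2·4.8990/(2)·0.3370^1·0.9415^3 = +0.688947
d^2_{1,0}(2.4541) = -0.088277 +0.688947 = +0.600670
|D^2_{1,0}|² = |d^2_{1,0}(β)|² = (+0.600670)² = 0.360805 (the z-rotation phases have unit modulus)

P=0.3608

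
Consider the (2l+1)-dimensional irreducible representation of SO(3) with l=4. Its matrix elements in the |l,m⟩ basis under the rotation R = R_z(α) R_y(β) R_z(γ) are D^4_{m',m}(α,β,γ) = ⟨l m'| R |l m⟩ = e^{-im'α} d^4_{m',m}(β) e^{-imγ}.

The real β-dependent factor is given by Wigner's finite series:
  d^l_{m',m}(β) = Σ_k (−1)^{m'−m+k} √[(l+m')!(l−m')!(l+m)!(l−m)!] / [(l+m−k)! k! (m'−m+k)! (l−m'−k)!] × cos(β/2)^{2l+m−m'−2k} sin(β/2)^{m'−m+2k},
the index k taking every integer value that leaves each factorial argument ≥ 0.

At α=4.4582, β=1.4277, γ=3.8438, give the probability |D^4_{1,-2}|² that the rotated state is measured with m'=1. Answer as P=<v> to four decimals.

P=0.0018

D^4_{1,-2}(4.4582,1.4277,3.8438) = e^{-i·1·4.4582}·d^4_{1,-2}(1.4277)·e^{-i·-2·3.8438}. Compute d first:
With c≡cos(β/2)=0.755847 and s≡sin(β/2)=0.654749, N=[120·6·2·720]^{1/2}=1018.233765
Admissible k: 0..2 (factorial args all ≥0)
  k=0: (−1)^3·1018.2338/(72)·0.7558^5·0.6547^3 = -0.979281
  k=1: (−1)^4·1018.2338/(48)·0.7558^3·0.6547^5 = +1.102251
  k=2: (−1)^5·1018.2338/(240)·0.7558^1·0.6547^7 = -0.165422
d^4_{1,-2}(1.4277) = -0.979281 +1.102251 -0.165422 = -0.042452
|D^4_{1,-2}|² = |d^4_{1,-2}(β)|² = (-0.042452)² = 0.001802 (the z-rotation phases have unit modulus)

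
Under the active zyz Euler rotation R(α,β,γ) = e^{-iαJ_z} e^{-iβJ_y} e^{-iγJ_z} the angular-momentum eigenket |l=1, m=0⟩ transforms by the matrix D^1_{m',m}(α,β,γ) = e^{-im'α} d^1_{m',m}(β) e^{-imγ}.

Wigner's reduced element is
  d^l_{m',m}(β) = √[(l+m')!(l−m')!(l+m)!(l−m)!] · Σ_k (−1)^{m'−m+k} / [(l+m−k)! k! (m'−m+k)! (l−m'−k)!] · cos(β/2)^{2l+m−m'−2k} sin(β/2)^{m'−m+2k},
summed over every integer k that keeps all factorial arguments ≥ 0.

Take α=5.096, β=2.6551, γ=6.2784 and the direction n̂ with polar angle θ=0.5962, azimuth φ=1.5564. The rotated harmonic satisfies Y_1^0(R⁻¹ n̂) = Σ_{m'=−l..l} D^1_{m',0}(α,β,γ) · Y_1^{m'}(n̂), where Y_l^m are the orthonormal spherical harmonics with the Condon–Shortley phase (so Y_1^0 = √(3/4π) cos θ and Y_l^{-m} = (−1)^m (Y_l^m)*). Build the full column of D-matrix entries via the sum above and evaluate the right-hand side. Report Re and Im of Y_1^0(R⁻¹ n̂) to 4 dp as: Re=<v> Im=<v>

Need the full column D^1_{m',0} for m'=−1..1 at α=5.096, β=2.6551, γ=6.2784.
cos(β/2)=0.240855, sin(β/2)=0.970561
d^1_{-1,0}: single k=1 term ⇒ +0.330592;  D = +0.123731-0.306565i
d^1_{0,0}: k∈[0..1] ⇒ +0.058011 -0.941989 = -0.883978;  D = -0.883978+0.000000i
d^1_{1,0}: single k=0 term ⇒ -0.330592;  D = -0.123731-0.306565i
Y_1^{m'}(θ=0.5962,φ=1.5564) and Σ D·Y over m':
  (+0.1237-0.3066i)·(+0.0028-0.1940i)  (-0.8840+0.0000i)·(+0.4043+0.0000i)  (-0.1237-0.3066i)·(-0.0028-0.1940i)
Y_1^0(R⁻¹ n̂) = -0.475639+0.000000i

Re=-0.4756 Im=0.0000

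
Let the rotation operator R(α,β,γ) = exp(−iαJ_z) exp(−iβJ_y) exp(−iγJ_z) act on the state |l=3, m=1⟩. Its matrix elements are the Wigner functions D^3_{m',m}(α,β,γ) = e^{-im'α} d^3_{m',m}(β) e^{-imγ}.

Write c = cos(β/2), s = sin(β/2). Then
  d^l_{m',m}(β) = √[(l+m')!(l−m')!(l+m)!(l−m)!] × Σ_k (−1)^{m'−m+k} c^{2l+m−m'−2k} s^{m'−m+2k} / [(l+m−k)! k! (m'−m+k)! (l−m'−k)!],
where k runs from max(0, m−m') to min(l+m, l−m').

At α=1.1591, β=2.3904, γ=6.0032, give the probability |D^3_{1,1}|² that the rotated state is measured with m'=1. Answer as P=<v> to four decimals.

P=0.2321

D^3_{1,1}(1.1591,2.3904,6.0032) = e^{-i·1·1.1591}·d^3_{1,1}(2.3904)·e^{-i·1·6.0032}. Compute d first:
With c≡cos(β/2)=0.366827 and s≡sin(β/2)=0.930289, N=[24·2·24·2]^{1/2}=48.000000
k: max(0,(1)−(1))=0 … min(3+(1),3−(1))=2
  k=0: (−1)^0·48.0000/(48)·0.3668^6·0.9303^0 = +0.002437
  k=1: (−1)^1·48.0000/(6)·0.3668^4·0.9303^2 = -0.125364
  k=2: (−1)^2·48.0000/(8)·0.3668^2·0.9303^4 = +0.604709
d^3_{1,1}(2.3904) = +0.002437 -0.125364 +0.604709 = +0.481781
|D^3_{1,1}|² = |d^3_{1,1}(β)|² = (+0.481781)² = 0.232113 (the z-rotation phases have unit modulus)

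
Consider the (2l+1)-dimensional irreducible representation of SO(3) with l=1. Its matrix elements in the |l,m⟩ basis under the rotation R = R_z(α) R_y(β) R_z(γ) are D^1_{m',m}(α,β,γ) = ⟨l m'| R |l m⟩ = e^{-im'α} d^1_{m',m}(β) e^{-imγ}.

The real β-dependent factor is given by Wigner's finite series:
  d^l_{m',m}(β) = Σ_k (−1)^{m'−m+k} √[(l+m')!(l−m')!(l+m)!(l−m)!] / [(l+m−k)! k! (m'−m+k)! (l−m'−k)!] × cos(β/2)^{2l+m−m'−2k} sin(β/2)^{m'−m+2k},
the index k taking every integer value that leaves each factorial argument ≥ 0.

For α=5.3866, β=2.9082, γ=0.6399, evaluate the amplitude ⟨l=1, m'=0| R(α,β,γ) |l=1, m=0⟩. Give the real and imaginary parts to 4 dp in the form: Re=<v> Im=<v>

Re=-0.9729 Im=0.0000

D^1_{0,0}(5.3866,2.9082,0.6399) = e^{-i·0·5.3866}·d^1_{0,0}(2.9082)·e^{-i·0·0.6399}. Compute d first:
c=cos(2.9082/2)=0.116432, s=sin(2.9082/2)=0.993199; N=√[1·1·1·1]=1.000000
k∈{0,1} keeps every argument non-negative
  k=0: (−1)^0·1.0000/(1)·0.1164^2·0.9932^0 = +0.013556
  k=1: (−1)^1·1.0000/(1)·0.1164^0·0.9932^2 = -0.986444
d^1_{0,0}(2.9082) = +0.013556 -0.986444 = -0.972887
Attach z-rotation phases: D = e^{-i(0)(5.3866)}·(-0.972887)·e^{-i(0)(0.6399)} = -0.972887+0.000000i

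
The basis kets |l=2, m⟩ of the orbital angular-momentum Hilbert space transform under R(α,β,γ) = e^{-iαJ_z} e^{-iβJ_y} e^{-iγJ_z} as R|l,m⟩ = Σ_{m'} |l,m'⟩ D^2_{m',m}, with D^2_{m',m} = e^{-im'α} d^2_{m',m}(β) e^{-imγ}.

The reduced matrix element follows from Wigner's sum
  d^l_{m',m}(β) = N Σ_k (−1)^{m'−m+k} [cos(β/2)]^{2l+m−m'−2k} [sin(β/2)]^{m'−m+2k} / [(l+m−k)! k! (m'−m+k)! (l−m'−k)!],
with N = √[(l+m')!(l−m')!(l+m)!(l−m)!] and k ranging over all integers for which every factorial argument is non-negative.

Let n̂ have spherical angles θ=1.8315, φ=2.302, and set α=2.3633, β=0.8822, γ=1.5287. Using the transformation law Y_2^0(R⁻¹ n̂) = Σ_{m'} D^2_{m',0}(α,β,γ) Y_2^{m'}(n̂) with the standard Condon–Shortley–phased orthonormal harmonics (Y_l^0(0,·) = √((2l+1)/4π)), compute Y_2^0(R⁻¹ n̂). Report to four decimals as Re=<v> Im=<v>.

Need the full column D^2_{m',0} for m'=−2..2 at α=2.3633, β=0.8822, γ=1.5287.
cos(β/2)=0.904283, sin(β/2)=0.426934
d^2_{-2,0}: single k=2 term ⇒ +0.365095;  D = +0.005188-0.365059i
d^2_{-1,0}: k∈[1..2] ⇒ +0.773302 -0.172371 = +0.600932;  D = -0.427931+0.421893i
d^2_{0,0}: k∈[0..2] ⇒ +0.668677 -0.596198 +0.033223 = +0.105703;  D = +0.105703+0.000000i
d^2_{1,0}: k∈[0..1] ⇒ -0.773302 +0.172371 = -0.600932;  D = +0.427931+0.421893i
d^2_{2,0}: single k=0 term ⇒ +0.365095;  D = +0.005188+0.365059i
Y_2^{m'}(θ=1.8315,φ=2.302) and Σ D·Y over m':
  (+0.0052-0.3651i)·(-0.0390+0.3585i)  (-0.4279+0.4219i)·(+0.1285+0.1432i)  (+0.1057+0.0000i)·(-0.2525+0.0000i)  (+0.4279+0.4219i)·(-0.1285+0.1432i)  (+0.0052+0.3651i)·(-0.0390-0.3585i)
Y_2^0(R⁻¹ n̂) = +0.003836+0.000000i

Re=0.0038 Im=0.0000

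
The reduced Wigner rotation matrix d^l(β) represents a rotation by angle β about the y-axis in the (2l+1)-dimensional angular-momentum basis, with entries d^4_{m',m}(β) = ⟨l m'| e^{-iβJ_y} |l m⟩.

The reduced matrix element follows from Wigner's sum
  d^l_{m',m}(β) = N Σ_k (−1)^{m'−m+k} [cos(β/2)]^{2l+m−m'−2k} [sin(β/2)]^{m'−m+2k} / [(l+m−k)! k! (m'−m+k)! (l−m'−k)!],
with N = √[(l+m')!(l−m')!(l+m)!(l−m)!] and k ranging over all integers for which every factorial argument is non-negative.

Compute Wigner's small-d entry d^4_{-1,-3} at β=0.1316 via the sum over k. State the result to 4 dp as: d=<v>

d^4_{-1,-3}(β=0.1316) via Wigner's sum:
c=cos(0.1316/2)=0.997836, s=sin(0.1316/2)=0.065753; N=√[6·120·1·5040]=1904.940944
Admissible k: 0..1 (factorial args all ≥0)
  k=0: (−1)^2·1904.9409/(240)·0.9978^6·0.0658^2 = +0.033873
  k=1: (−1)^3·1904.9409/(144)·0.9978^4·0.0658^4 = -0.000245
d^4_{-1,-3}(0.1316) = +0.033873 -0.000245 = +0.033628

d=0.0336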